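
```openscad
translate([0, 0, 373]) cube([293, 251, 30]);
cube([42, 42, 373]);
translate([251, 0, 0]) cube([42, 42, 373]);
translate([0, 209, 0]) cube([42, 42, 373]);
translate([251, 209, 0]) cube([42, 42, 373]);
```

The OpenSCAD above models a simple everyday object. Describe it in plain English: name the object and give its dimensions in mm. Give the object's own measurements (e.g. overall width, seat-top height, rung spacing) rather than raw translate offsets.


A four-legged stool. The seat is a 293×251×30 mm slab whose top surface is at z = 403 mm; four square legs, each 42×42 mm in cross-section, run from the floor (z = 0) to the underside of the seat, each flush with a corner of the seat.


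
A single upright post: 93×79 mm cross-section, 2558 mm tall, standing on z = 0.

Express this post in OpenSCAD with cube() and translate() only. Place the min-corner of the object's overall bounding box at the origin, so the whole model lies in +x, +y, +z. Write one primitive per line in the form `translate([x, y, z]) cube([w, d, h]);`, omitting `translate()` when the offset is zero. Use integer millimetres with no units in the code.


cube([93, 79, 2558]);


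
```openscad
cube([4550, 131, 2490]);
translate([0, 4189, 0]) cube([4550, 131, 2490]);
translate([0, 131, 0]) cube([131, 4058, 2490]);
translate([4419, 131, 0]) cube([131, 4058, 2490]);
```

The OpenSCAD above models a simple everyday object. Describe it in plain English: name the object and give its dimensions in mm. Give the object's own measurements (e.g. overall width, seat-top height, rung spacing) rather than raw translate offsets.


The wall frame of a small rectangular building: four walls, each 2490 mm tall and 131 mm thick, enclosing a footprint 4550 mm (x) by 4320 mm (y) outside-to-outside, with no floor or roof. The front and back walls (the −y and +y sides) span the full width; the two side walls fit between them.


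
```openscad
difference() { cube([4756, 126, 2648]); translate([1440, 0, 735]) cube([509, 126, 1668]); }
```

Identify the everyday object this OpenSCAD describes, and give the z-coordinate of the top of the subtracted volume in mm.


A wall with a window opening. The window head height is 2403 mm.

A wall with a rectangular opening subtracted — a window. Sill at z = 735, opening 1668 mm tall, so the head is at 735 + 1668 = 2403 mm.


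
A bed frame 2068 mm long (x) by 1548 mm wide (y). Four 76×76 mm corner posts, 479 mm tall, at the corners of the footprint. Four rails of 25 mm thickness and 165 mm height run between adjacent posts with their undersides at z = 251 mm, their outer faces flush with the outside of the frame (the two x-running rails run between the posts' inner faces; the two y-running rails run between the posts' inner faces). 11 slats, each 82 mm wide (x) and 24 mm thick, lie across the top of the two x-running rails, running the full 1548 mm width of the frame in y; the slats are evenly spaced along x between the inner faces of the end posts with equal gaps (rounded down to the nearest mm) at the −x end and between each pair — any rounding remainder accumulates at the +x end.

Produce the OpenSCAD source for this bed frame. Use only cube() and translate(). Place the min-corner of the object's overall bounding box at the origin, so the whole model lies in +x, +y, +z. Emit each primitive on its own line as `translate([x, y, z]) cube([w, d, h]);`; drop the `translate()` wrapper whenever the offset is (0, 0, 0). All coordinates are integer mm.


cube([76, 76, 479]);
translate([0, 1472, 0]) cube([76, 76, 479]);
translate([1992, 0, 0]) cube([76, 76, 479]);
translate([1992, 1472, 0]) cube([76, 76, 479]);
translate([76, 0, 251]) cube([1916, 25, 165]);
translate([76, 1523, 251]) cube([1916, 25, 165]);
translate([0, 76, 251]) cube([25, 1396, 165]);
translate([2043, 76, 251]) cube([25, 1396, 165]);
translate([160, 0, 416]) cube([82, 1548, 24]);
translate([326, 0, 416]) cube([82, 1548, 24]);
translate([492, 0, 416]) cube([82, 1548, 24]);
translate([658, 0, 416]) cube([82, 1548, 24]);
translate([824, 0, 416]) cube([82, 1548, 24]);
translate([990, 0, 416]) cube([82, 1548, 24]);
translate([1156, 0, 416]) cube([82, 1548, 24]);
translate([1322, 0, 416]) cube([82, 1548, 24]);
translate([1488, 0, 416]) cube([82, 1548, 24]);
translate([1654, 0, 416]) cube([82, 1548, 24]);
translate([1820, 0, 416]) cube([82, 1548, 24]);


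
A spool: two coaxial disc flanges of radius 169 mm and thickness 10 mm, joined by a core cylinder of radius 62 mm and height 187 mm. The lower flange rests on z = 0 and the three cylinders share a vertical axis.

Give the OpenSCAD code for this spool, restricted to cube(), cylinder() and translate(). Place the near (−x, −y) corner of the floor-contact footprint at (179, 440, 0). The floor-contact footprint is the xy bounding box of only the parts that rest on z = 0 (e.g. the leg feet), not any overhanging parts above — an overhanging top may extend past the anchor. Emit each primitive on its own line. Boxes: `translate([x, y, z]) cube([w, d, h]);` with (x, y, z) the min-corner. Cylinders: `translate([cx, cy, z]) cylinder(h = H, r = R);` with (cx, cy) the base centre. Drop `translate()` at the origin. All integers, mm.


translate([348, 609, 0]) cylinder(h = 10, r = 169);
translate([348, 609, 10]) cylinder(h = 187, r = 62);
translate([348, 609, 197]) cylinder(h = 10, r = 169);


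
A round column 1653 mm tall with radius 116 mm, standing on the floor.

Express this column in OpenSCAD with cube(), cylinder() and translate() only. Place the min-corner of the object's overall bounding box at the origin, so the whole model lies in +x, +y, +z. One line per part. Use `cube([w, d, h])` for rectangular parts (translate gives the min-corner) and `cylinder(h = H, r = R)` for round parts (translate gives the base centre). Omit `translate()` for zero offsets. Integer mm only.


translate([116, 116, 0]) cylinder(h = 1653, r = 116);


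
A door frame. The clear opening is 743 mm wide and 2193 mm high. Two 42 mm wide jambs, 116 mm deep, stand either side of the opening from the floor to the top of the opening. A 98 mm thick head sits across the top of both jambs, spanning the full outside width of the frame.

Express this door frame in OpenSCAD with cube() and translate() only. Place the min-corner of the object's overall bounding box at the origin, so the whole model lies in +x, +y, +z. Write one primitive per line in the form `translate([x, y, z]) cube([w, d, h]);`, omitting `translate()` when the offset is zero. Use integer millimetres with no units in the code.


cube([42, 116, 2193]);
translate([785, 0, 0]) cube([42, 116, 2193]);
translate([0, 0, 2193]) cube([827, 116, 98]);


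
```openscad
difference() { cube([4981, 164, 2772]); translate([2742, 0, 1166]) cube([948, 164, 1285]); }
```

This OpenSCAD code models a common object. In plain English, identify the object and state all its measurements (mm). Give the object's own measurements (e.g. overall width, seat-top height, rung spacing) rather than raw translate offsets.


A wall 4981 mm long (x), 164 mm thick (y), 2772 mm tall, with a rectangular window opening cut through it. The opening is 948 mm wide and 1285 mm tall; its sill is at z = 1166 mm and its near (−x) edge is 2742 mm from the wall's −x end. The opening passes through the full wall thickness.


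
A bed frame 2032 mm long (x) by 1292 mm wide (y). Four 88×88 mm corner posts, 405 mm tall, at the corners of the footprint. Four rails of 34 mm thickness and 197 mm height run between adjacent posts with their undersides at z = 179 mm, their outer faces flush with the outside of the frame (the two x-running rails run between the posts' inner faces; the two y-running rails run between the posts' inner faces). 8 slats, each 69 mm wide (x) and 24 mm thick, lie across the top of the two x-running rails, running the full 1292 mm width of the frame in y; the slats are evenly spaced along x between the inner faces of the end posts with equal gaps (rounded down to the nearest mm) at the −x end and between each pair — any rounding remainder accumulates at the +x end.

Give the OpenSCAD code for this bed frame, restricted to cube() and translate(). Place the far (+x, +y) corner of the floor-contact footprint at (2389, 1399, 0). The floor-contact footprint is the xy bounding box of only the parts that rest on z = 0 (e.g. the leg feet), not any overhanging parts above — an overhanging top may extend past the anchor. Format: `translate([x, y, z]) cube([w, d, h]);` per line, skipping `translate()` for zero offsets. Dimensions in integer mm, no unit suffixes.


// slat z = rail_z + rail_h = 179 + 197 = 376
// slat gap = ⌊(1856 − 8·69) / 9⌋ = 144
translate([357, 107, 0]) cube([88, 88, 405]);
translate([357, 1311, 0]) cube([88, 88, 405]);
translate([2301, 107, 0]) cube([88, 88, 405]);
translate([2301, 1311, 0]) cube([88, 88, 405]);
translate([445, 107, 179]) cube([1856, 34, 197]);
translate([445, 1365, 179]) cube([1856, 34, 197]);
translate([357, 195, 179]) cube([34, 1116, 197]);
translate([2355, 195, 179]) cube([34, 1116, 197]);
translate([589, 107, 376]) cube([69, 1292, 24]);
translate([802, 107, 376]) cube([69, 1292, 24]);
translate([1015, 107, 376]) cube([69, 1292, 24]);
translate([1228, 107, 376]) cube([69, 1292, 24]);
translate([1441, 107, 376]) cube([69, 1292, 24]);
translate([1654, 107, 376]) cube([69, 1292, 24]);
translate([1867, 107, 376]) cube([69, 1292, 24]);
translate([2080, 107, 376]) cube([69, 1292, 24]);


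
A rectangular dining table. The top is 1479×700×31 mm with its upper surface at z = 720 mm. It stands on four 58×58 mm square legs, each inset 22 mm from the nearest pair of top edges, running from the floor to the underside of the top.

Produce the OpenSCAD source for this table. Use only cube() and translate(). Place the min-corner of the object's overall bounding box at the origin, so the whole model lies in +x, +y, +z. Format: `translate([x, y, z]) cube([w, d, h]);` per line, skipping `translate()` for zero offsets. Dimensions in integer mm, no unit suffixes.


translate([0, 0, 689]) cube([1479, 700, 31]);
translate([22, 22, 0]) cube([58, 58, 689]);
translate([1399, 22, 0]) cube([58, 58, 689]);
translate([22, 620, 0]) cube([58, 58, 689]);
translate([1399, 620, 0]) cube([58, 58, 689]);


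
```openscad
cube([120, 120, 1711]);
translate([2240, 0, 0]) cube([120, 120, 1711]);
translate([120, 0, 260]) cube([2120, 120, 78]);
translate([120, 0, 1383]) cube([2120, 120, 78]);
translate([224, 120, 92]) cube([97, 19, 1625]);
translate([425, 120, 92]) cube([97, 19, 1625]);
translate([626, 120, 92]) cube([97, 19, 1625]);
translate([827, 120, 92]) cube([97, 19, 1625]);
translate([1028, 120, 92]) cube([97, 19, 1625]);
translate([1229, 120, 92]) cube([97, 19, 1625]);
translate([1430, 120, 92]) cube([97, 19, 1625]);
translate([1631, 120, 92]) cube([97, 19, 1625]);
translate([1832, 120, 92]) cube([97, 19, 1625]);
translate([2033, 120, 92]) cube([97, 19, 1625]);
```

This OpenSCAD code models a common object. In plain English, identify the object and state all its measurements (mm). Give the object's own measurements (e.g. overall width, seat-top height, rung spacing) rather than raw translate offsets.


A fence section. Two 120×120 mm posts, 1711 mm tall, stand on the floor with a clear span of 2120 mm between their inner faces. Two horizontal rails of 120×78 mm section span the gap between the posts with their undersides at z = 260 mm and z = 1383 mm, flush with the posts' −y face. 10 pickets, each 97 mm wide, 19 mm thick and 1625 mm tall, are fixed to the +y face of the rails with their bottoms at z = 92 mm, spaced across the span with a 104 mm gap after the −x post and between neighbouring pickets, with 110 mm left before the +x post.


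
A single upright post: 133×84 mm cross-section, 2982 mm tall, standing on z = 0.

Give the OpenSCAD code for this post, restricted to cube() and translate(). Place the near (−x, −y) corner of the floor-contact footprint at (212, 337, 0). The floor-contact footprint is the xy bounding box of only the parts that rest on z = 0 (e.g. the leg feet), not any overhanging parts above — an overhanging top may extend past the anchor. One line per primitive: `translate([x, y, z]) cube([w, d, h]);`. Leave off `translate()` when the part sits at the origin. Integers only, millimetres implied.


translate([212, 337, 0]) cube([133, 84, 2982]);


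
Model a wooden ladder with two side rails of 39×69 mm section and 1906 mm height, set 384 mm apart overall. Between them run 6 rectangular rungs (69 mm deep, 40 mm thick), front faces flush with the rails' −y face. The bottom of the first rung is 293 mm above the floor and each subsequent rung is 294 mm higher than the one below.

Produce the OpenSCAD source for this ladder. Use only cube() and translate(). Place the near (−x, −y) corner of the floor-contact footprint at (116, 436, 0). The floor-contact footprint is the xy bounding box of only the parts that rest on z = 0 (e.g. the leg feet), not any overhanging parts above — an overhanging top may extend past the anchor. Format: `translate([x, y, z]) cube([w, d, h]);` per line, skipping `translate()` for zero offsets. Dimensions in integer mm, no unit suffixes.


translate([116, 436, 0]) cube([39, 69, 1906]);
translate([461, 436, 0]) cube([39, 69, 1906]);
translate([155, 436, 293]) cube([306, 69, 40]);
translate([155, 436, 587]) cube([306, 69, 40]);
translate([155, 436, 881]) cube([306, 69, 40]);
translate([155, 436, 1175]) cube([306, 69, 40]);
translate([155, 436, 1469]) cube([306, 69, 40]);
translate([155, 436, 1763]) cube([306, 69, 40]);


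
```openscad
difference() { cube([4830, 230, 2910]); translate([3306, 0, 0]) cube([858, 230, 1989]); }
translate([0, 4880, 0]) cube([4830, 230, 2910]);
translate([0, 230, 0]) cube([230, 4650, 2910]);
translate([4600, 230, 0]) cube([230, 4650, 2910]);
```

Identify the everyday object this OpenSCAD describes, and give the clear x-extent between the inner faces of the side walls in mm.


A single room. The interior width is 4370 mm.

Four walls enclosing a rectangle with a door in the front wall — a room. Outside width 4830 minus two 230 mm walls gives 4370 mm.


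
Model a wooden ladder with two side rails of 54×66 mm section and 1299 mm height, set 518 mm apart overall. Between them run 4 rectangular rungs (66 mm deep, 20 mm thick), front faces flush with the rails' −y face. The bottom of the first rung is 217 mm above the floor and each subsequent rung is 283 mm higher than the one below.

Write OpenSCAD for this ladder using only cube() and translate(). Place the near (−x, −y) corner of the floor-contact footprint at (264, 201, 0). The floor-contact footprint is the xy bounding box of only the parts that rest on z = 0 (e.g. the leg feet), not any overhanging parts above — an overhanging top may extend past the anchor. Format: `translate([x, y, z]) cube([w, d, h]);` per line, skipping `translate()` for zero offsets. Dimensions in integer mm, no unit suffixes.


translate([264, 201, 0]) cube([54, 66, 1299]);
translate([728, 201, 0]) cube([54, 66, 1299]);
translate([318, 201, 217]) cube([410, 66, 20]);
translate([318, 201, 500]) cube([410, 66, 20]);
translate([318, 201, 783]) cube([410, 66, 20]);
translate([318, 201, 1066]) cube([410, 66, 20]);


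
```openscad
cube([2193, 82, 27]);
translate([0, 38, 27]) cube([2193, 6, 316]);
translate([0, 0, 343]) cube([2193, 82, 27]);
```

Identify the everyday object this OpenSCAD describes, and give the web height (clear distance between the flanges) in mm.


An I-beam. The web height is 316 mm.

Two wide flanges with a thin centred web — an I-beam. Overall 370 mm minus two 27 mm flanges gives a web of 370 − 2·27 = 316 mm.


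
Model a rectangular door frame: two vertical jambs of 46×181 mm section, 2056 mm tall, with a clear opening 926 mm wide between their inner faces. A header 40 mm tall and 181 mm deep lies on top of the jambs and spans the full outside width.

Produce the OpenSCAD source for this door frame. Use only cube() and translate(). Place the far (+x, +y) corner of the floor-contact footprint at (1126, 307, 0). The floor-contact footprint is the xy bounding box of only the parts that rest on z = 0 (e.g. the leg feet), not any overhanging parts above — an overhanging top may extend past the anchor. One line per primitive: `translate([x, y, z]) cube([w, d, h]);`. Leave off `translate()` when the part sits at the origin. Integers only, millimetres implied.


translate([108, 126, 0]) cube([46, 181, 2056]);
translate([1080, 126, 0]) cube([46, 181, 2056]);
translate([108, 126, 2056]) cube([1018, 181, 40]);


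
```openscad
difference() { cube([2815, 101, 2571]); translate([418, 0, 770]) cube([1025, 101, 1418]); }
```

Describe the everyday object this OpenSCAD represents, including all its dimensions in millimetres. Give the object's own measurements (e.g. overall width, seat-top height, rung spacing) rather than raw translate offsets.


A wall 2815 mm long (x), 101 mm thick (y), 2571 mm tall, with a rectangular window opening cut through it. The opening is 1025 mm wide and 1418 mm tall; its sill is at z = 770 mm and its near (−x) edge is 418 mm from the wall's −x end. The opening passes through the full wall thickness.


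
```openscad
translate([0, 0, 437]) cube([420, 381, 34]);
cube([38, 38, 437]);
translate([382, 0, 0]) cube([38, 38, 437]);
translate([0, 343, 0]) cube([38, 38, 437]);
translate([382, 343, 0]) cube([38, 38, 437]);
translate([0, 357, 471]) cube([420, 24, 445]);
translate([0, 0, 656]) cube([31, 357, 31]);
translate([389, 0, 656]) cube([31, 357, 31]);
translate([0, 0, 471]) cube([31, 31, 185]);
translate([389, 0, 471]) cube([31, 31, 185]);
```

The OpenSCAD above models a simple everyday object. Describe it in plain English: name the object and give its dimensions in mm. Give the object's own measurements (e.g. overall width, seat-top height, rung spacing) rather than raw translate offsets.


A chair. The seat is a 420×381×34 mm slab with its top at z = 471 mm, on four 38×38 mm corner legs (flush with the seat edges, standing on z = 0). A flat backrest 24 mm thick, 445 mm tall, spans the full seat width and rises from the seat top along its +y edge, rear face flush with the rear of the seat. Two armrests of 31×31 mm section run along each side from the seat's front edge to the front of the backrest, top faces 216 mm above the seat top and outer faces flush with the seat's x-edges; a 31×31 mm post under the front of each armrest stands on the seat at the front corner.


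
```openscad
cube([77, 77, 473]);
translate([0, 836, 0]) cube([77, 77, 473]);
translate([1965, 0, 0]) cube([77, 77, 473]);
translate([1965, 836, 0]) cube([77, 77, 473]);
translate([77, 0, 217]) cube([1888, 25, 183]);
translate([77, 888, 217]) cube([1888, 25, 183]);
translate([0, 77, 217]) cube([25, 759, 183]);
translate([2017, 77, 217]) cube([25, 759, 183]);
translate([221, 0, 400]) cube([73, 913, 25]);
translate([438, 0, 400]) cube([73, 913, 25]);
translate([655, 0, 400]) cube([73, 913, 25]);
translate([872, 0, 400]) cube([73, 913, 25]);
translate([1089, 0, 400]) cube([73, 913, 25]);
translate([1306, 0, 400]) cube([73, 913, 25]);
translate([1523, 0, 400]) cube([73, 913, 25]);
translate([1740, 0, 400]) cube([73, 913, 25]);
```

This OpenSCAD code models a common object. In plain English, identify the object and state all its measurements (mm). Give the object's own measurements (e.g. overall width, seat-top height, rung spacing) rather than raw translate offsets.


A bed frame 2042 mm long (x) by 913 mm wide (y). Four 77×77 mm corner posts, 473 mm tall, at the corners of the footprint. Four rails of 25 mm thickness and 183 mm height run between adjacent posts with their undersides at z = 217 mm, their outer faces flush with the outside of the frame (the two x-running rails run between the posts' inner faces; the two y-running rails run between the posts' inner faces). 8 slats, each 73 mm wide (x) and 25 mm thick, lie across the top of the two x-running rails, running the full 913 mm width of the frame in y; along x they sit between the end posts with a 144 mm gap after the −x posts and between neighbouring slats, leaving 152 mm before the +x posts.


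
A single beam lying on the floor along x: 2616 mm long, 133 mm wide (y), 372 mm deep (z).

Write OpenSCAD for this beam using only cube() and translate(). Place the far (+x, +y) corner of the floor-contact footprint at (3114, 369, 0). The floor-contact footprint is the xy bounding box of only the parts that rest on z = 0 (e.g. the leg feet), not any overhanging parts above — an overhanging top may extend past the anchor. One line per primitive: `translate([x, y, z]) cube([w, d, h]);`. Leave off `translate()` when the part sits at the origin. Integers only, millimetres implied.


translate([498, 236, 0]) cube([2616, 133, 372]);


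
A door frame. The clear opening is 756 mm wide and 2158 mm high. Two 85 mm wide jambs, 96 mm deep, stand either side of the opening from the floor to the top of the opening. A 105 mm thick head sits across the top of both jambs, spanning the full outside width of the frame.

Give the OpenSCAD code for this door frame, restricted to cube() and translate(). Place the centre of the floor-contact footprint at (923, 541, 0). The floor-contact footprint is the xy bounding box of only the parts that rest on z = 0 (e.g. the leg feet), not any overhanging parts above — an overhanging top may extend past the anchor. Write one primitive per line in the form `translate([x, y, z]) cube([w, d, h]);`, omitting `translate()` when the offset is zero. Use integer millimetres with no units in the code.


translate([460, 493, 0]) cube([85, 96, 2158]);
translate([1301, 493, 0]) cube([85, 96, 2158]);
translate([460, 493, 2158]) cube([926, 96, 105]);


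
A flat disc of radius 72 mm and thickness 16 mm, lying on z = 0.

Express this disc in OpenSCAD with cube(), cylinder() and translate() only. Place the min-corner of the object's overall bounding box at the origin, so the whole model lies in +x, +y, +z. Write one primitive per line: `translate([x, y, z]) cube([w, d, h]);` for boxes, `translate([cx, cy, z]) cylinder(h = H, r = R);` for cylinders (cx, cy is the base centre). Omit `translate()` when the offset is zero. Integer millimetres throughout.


translate([72, 72, 0]) cylinder(h = 16, r = 72);


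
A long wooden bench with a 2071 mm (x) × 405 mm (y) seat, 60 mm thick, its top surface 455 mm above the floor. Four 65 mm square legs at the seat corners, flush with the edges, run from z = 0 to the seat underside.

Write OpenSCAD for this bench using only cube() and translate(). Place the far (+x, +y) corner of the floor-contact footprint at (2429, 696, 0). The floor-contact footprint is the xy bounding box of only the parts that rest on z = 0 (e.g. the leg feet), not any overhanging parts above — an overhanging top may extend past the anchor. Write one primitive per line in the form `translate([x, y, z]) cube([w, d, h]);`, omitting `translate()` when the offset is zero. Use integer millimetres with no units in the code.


// leg_h = 455 − 60 = 395
translate([358, 291, 395]) cube([2071, 405, 60]);
translate([358, 291, 0]) cube([65, 65, 395]);
translate([358, 631, 0]) cube([65, 65, 395]);
translate([2364, 291, 0]) cube([65, 65, 395]);
translate([2364, 631, 0]) cube([65, 65, 395]);


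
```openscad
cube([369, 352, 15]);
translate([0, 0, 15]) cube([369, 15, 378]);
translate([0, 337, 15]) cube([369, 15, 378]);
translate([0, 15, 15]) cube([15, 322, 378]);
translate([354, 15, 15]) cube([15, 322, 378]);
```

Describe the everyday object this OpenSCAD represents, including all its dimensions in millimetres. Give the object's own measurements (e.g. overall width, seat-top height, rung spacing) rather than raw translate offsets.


An open-topped rectangular box: outside dimensions 369×352×393 mm, with a uniform wall and base thickness of 15 mm. The base is a full 369×352 slab on the floor; four walls sit on top of the base. The front and back walls (the −y and +y sides) span the full width; the two side walls fit between them.


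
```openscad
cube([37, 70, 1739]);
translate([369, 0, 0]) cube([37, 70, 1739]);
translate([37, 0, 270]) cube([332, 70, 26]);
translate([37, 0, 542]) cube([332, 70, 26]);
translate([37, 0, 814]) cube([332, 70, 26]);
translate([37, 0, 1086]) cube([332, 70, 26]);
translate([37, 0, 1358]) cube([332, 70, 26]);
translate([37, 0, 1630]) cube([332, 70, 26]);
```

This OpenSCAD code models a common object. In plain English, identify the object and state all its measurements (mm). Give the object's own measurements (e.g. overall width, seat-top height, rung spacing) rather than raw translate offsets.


A straight ladder. Two 37×70 mm vertical rails, 1739 mm tall, stand 406 mm apart (outside-to-outside) with their front faces coplanar on the −y side. 6 rungs, each 70 mm deep and 26 mm tall, span between the inner faces of the rails, front faces flush with the rails. The lowest rung's underside is at z = 270 mm and rungs are spaced 272 mm apart (underside to underside).


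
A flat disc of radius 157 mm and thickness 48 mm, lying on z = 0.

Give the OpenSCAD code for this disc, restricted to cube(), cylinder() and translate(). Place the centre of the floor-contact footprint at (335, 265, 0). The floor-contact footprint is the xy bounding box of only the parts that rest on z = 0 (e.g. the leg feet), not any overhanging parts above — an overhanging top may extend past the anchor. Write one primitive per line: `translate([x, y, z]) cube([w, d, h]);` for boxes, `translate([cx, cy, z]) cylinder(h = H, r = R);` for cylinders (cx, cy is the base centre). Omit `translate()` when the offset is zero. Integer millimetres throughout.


translate([335, 265, 0]) cylinder(h = 48, r = 157);


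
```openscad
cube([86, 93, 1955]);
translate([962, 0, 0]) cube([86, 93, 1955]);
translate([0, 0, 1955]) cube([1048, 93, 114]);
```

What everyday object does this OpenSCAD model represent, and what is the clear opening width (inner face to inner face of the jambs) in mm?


A door frame. The clear opening width is 876 mm.

Two 1955 mm tall posts with a header on top — a door frame. The left jamb is 86 mm wide at x = 0; the right jamb starts at x = 962. The clear opening is 962 − 86 = 876 mm.


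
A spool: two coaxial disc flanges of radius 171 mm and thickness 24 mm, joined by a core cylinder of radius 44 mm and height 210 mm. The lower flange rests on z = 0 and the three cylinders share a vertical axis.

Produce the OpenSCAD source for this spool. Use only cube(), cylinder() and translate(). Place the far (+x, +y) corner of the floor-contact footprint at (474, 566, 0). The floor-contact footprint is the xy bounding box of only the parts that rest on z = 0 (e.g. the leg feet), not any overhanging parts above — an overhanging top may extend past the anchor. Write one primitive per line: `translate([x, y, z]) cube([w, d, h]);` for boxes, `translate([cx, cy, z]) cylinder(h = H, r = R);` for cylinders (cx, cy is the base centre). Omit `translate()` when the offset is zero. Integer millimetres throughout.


translate([303, 395, 0]) cylinder(h = 24, r = 171);
translate([303, 395, 24]) cylinder(h = 210, r = 44);
translate([303, 395, 234]) cylinder(h = 24, r = 171);


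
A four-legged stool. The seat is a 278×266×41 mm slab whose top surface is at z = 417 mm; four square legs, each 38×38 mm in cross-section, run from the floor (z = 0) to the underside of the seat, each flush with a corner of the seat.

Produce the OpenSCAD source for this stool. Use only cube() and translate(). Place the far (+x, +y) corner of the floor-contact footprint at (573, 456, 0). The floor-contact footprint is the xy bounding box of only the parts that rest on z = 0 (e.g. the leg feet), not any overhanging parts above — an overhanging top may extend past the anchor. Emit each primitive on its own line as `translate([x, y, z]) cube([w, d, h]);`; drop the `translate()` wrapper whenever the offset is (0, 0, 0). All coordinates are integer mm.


// leg_h = 417 - 41 = 376
translate([295, 190, 376]) cube([278, 266, 41]);
translate([295, 190, 0]) cube([38, 38, 376]);
translate([535, 190, 0]) cube([38, 38, 376]);
translate([295, 418, 0]) cube([38, 38, 376]);
translate([535, 418, 0]) cube([38, 38, 376]);


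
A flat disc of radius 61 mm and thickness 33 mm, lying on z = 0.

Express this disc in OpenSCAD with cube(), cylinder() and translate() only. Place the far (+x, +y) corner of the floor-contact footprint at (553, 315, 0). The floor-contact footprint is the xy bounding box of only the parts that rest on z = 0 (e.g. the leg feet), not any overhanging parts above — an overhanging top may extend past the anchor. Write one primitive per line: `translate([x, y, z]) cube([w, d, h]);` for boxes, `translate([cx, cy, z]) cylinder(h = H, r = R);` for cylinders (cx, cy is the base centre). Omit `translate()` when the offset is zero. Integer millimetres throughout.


translate([492, 254, 0]) cylinder(h = 33, r = 61);


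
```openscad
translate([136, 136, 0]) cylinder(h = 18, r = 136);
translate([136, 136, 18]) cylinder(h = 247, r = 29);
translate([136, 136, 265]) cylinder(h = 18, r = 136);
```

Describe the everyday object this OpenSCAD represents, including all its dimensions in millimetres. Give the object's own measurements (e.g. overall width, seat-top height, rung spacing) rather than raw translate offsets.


A spool: two coaxial disc flanges of radius 136 mm and thickness 18 mm, joined by a core cylinder of radius 29 mm and height 247 mm. The lower flange rests on z = 0 and the three cylinders share a vertical axis.


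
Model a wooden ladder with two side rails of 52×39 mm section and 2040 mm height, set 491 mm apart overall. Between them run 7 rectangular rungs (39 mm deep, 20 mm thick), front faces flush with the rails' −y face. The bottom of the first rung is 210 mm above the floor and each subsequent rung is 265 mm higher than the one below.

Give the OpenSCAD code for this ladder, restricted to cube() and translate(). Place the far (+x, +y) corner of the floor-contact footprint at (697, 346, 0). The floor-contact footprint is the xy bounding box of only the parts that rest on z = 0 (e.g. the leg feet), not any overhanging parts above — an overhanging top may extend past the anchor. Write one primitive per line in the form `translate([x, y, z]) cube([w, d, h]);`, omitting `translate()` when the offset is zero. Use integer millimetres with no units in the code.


translate([206, 307, 0]) cube([52, 39, 2040]);
translate([645, 307, 0]) cube([52, 39, 2040]);
translate([258, 307, 210]) cube([387, 39, 20]);
translate([258, 307, 475]) cube([387, 39, 20]);
translate([258, 307, 740]) cube([387, 39, 20]);
translate([258, 307, 1005]) cube([387, 39, 20]);
translate([258, 307, 1270]) cube([387, 39, 20]);
translate([258, 307, 1535]) cube([387, 39, 20]);
translate([258, 307, 1800]) cube([387, 39, 20]);


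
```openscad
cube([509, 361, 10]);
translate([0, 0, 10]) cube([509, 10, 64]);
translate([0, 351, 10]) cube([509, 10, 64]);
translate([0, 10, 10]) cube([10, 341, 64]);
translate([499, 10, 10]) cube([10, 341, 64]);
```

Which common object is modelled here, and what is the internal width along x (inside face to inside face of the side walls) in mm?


An open box. The internal width is 489 mm.

A 509×361 base slab with four walls standing on it — an open box. The base is 509 mm wide and the walls are 10 mm thick, so the internal width is 509 − 2 × 10 = 489 mm.


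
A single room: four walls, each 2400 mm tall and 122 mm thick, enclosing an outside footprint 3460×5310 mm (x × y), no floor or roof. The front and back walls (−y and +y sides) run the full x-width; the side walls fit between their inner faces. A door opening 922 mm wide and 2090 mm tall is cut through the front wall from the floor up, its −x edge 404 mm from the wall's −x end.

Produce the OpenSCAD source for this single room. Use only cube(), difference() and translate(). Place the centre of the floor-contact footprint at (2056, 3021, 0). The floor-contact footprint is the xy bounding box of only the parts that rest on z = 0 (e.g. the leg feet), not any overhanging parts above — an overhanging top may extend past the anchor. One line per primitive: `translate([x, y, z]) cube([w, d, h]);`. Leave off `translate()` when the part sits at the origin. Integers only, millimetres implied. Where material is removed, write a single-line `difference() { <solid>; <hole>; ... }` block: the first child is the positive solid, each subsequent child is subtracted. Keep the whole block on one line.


difference() { translate([326, 366, 0]) cube([3460, 122, 2400]); translate([730, 366, 0]) cube([922, 122, 2090]); }
translate([326, 5554, 0]) cube([3460, 122, 2400]);
translate([326, 488, 0]) cube([122, 5066, 2400]);
translate([3664, 488, 0]) cube([122, 5066, 2400]);


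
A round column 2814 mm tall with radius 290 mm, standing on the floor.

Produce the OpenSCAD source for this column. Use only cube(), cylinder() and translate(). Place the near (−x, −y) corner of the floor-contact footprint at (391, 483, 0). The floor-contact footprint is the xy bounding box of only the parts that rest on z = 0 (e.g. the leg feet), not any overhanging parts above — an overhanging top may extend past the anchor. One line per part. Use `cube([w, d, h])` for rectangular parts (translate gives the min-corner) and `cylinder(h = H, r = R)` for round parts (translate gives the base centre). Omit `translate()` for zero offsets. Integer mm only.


translate([681, 773, 0]) cylinder(h = 2814, r = 290);


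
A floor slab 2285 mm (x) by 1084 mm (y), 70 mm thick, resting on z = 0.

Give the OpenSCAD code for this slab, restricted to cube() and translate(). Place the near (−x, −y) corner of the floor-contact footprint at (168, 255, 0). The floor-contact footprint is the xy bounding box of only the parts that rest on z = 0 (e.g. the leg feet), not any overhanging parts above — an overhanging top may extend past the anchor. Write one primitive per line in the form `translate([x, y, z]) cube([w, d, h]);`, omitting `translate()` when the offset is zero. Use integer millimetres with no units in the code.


translate([168, 255, 0]) cube([2285, 1084, 70]);


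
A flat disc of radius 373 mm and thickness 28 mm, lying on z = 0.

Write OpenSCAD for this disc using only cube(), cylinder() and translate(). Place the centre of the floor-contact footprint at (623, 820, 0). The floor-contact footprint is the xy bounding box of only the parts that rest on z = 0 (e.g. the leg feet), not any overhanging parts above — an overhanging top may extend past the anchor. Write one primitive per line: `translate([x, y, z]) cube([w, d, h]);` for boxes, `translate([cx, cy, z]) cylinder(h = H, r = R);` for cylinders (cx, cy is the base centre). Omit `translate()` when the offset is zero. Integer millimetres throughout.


translate([623, 820, 0]) cylinder(h = 28, r = 373);


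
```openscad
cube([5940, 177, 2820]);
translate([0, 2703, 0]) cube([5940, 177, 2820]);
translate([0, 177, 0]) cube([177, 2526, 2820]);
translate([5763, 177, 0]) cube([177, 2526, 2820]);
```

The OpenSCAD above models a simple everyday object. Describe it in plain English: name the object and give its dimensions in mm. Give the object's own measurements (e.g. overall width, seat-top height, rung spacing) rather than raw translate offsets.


The wall frame of a small rectangular building: four walls, each 2820 mm tall and 177 mm thick, enclosing a footprint 5940 mm (x) by 2880 mm (y) outside-to-outside, with no floor or roof. The front and back walls (the −y and +y sides) span the full width; the two side walls fit between them.


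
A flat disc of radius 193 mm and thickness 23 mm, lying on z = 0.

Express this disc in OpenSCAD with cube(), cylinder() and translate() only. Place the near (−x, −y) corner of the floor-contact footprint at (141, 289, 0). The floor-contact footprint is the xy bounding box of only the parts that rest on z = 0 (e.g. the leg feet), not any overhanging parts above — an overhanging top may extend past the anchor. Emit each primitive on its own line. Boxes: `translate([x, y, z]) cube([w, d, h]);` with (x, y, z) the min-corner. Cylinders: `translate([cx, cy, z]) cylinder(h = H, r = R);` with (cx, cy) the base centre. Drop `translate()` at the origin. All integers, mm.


translate([334, 482, 0]) cylinder(h = 23, r = 193);


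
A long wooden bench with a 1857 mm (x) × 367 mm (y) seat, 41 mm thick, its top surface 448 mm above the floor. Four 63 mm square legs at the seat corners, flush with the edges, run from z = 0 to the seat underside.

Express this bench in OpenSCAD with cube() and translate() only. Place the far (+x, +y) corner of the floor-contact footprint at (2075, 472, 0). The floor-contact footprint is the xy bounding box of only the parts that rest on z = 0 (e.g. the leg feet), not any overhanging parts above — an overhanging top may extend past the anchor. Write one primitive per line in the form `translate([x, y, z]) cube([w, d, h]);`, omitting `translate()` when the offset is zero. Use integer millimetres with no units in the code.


translate([218, 105, 407]) cube([1857, 367, 41]);
translate([218, 105, 0]) cube([63, 63, 407]);
translate([218, 409, 0]) cube([63, 63, 407]);
translate([2012, 105, 0]) cube([63, 63, 407]);
translate([2012, 409, 0]) cube([63, 63, 407]);


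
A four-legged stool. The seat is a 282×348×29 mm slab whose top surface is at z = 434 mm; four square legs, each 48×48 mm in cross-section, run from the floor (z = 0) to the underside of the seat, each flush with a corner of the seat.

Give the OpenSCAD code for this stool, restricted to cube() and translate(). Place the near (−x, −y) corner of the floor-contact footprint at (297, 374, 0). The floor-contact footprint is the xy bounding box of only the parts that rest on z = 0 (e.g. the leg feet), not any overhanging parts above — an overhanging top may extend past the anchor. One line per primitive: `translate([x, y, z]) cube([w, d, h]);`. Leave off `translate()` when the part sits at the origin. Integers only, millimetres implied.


translate([297, 374, 405]) cube([282, 348, 29]);
translate([297, 374, 0]) cube([48, 48, 405]);
translate([531, 374, 0]) cube([48, 48, 405]);
translate([297, 674, 0]) cube([48, 48, 405]);
translate([531, 674, 0]) cube([48, 48, 405]);


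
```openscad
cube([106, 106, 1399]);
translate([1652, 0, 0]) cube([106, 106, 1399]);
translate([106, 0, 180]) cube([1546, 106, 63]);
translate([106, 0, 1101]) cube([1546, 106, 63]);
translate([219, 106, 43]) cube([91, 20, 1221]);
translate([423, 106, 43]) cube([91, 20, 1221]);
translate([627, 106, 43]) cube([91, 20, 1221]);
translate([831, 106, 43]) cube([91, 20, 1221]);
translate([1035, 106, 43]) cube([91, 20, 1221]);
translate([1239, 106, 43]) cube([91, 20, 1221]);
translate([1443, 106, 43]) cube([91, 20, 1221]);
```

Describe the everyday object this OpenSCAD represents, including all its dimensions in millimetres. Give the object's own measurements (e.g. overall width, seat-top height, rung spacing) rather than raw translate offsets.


A fence section. Two 106×106 mm posts, 1399 mm tall, stand on the floor with a clear span of 1546 mm between their inner faces. Two horizontal rails of 106×63 mm section span the gap between the posts with their undersides at z = 180 mm and z = 1101 mm, flush with the posts' −y face. 7 pickets, each 91 mm wide, 20 mm thick and 1221 mm tall, are fixed to the +y face of the rails with their bottoms at z = 43 mm, spaced across the span with a 113 mm gap after the −x post and between neighbouring pickets, with 118 mm left before the +x post.


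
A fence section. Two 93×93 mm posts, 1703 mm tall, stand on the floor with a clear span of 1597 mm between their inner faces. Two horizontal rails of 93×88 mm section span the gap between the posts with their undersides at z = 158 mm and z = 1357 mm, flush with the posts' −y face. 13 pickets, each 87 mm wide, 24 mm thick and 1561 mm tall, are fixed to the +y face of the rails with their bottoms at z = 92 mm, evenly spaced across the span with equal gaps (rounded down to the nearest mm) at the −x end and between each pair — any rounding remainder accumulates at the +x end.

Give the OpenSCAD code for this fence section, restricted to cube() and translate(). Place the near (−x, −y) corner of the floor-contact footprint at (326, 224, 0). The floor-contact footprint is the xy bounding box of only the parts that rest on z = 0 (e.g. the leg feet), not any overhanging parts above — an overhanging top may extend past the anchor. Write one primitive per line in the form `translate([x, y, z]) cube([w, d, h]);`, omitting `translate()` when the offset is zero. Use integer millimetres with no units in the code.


translate([326, 224, 0]) cube([93, 93, 1703]);
translate([2016, 224, 0]) cube([93, 93, 1703]);
translate([419, 224, 158]) cube([1597, 93, 88]);
translate([419, 224, 1357]) cube([1597, 93, 88]);
translate([452, 317, 92]) cube([87, 24, 1561]);
translate([572, 317, 92]) cube([87, 24, 1561]);
translate([692, 317, 92]) cube([87, 24, 1561]);
translate([812, 317, 92]) cube([87, 24, 1561]);
translate([932, 317, 92]) cube([87, 24, 1561]);
translate([1052, 317, 92]) cube([87, 24, 1561]);
translate([1172, 317, 92]) cube([87, 24, 1561]);
translate([1292, 317, 92]) cube([87, 24, 1561]);
translate([1412, 317, 92]) cube([87, 24, 1561]);
translate([1532, 317, 92]) cube([87, 24, 1561]);
translate([1652, 317, 92]) cube([87, 24, 1561]);
translate([1772, 317, 92]) cube([87, 24, 1561]);
translate([1892, 317, 92]) cube([87, 24, 1561]);
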